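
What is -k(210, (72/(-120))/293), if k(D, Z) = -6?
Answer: 6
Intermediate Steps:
-k(210, (72/(-120))/293) = -1*(-6) = 6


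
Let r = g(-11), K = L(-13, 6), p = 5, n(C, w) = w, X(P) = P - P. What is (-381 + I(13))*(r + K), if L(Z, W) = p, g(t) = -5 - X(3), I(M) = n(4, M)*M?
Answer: 0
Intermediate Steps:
X(P) = 0
I(M) = M**2 (I(M) = M*M = M**2)
g(t) = -5 (g(t) = -5 - 1*0 = -5 + 0 = -5)
L(Z, W) = 5
K = 5
r = -5
(-381 + I(13))*(r + K) = (-381 + 13**2)*(-5 + 5) = (-381 + 169)*0 = -212*0 = 0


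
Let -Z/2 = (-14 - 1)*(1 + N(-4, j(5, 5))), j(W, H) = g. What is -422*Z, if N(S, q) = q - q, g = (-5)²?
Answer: -12660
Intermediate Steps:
g = 25
j(W, H) = 25
N(S, q) = 0
Z = 30 (Z = -2*(-14 - 1)*(1 + 0) = -(-30) = -2*(-15) = 30)
-422*Z = -422*30 = -12660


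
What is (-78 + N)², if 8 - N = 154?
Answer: 50176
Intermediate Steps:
N = -146 (N = 8 - 1*154 = 8 - 154 = -146)
(-78 + N)² = (-78 - 146)² = (-224)² = 50176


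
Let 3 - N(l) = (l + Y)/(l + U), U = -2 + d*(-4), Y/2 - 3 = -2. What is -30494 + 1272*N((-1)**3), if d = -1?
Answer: -27950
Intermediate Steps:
Y = 2 (Y = 6 + 2*(-2) = 6 - 4 = 2)
U = 2 (U = -2 - 1*(-4) = -2 + 4 = 2)
N(l) = 2 (N(l) = 3 - (l + 2)/(l + 2) = 3 - (2 + l)/(2 + l) = 3 - 1*1 = 3 - 1 = 2)
-30494 + 1272*N((-1)**3) = -30494 + 1272*2 = -30494 + 2544 = -27950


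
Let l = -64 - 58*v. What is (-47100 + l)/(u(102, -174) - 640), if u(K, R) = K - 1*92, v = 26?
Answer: 2704/35 ≈ 77.257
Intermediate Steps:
u(K, R) = -92 + K (u(K, R) = K - 92 = -92 + K)
l = -1572 (l = -64 - 58*26 = -64 - 1508 = -1572)
(-47100 + l)/(u(102, -174) - 640) = (-47100 - 1572)/((-92 + 102) - 640) = -48672/(10 - 640) = -48672/(-630) = -48672*(-1/630) = 2704/35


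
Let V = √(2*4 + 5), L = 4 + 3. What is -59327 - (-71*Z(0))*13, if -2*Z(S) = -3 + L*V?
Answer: -115885/2 - 6461*√13/2 ≈ -69590.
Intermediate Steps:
L = 7
V = √13 (V = √(8 + 5) = √13 ≈ 3.6056)
Z(S) = 3/2 - 7*√13/2 (Z(S) = -(-3 + 7*√13)/2 = 3/2 - 7*√13/2)
-59327 - (-71*Z(0))*13 = -59327 - (-71*(3/2 - 7*√13/2))*13 = -59327 - (-213/2 + 497*√13/2)*13 = -59327 - (-2769/2 + 6461*√13/2) = -59327 + (2769/2 - 6461*√13/2) = -115885/2 - 6461*√13/2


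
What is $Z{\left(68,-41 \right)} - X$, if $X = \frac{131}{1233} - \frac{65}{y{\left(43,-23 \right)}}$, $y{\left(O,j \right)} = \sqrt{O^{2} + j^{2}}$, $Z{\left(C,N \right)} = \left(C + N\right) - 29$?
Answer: $- \frac{2597}{1233} + \frac{65 \sqrt{2378}}{2378} \approx -0.77331$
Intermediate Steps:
$Z{\left(C,N \right)} = -29 + C + N$
$X = \frac{131}{1233} - \frac{65 \sqrt{2378}}{2378}$ ($X = \frac{131}{1233} - \frac{65}{\sqrt{43^{2} + \left(-23\right)^{2}}} = 131 \cdot \frac{1}{1233} - \frac{65}{\sqrt{1849 + 529}} = \frac{131}{1233} - \frac{65}{\sqrt{2378}} = \frac{131}{1233} - 65 \frac{\sqrt{2378}}{2378} = \frac{131}{1233} - \frac{65 \sqrt{2378}}{2378} \approx -1.2267$)
$Z{\left(68,-41 \right)} - X = \left(-29 + 68 - 41\right) - \left(\frac{131}{1233} - \frac{65 \sqrt{2378}}{2378}\right) = -2 - \left(\frac{131}{1233} - \frac{65 \sqrt{2378}}{2378}\right) = - \frac{2597}{1233} + \frac{65 \sqrt{2378}}{2378}$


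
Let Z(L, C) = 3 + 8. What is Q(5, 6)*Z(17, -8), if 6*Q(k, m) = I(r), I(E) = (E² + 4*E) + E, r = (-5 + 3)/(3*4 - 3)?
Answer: -473/243 ≈ -1.9465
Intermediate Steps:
Z(L, C) = 11
r = -2/9 (r = -2/(12 - 3) = -2/9 ≈ -0.22222)
I(E) = E² + 5*E
Q(k, m) = -43/243 (Q(k, m) = (-2*(5 - 2/9)/9)/6 = (-2/9*43/9)/6 = (⅙)*(-86/81) = -43/243)
Q(5, 6)*Z(17, -8) = -43/243*11 = -473/243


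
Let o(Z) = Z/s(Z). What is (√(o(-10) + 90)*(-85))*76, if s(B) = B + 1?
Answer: -12920*√205/3 ≈ -61662.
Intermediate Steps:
s(B) = 1 + B
o(Z) = Z/(1 + Z)
(√(o(-10) + 90)*(-85))*76 = (√(-10/(1 - 10) + 90)*(-85))*76 = (√(-10/(-9) + 90)*(-85))*76 = (√(-10*(-⅑) + 90)*(-85))*76 = (√(10/9 + 90)*(-85))*76 = (√(820/9)*(-85))*76 = ((2*√205/3)*(-85))*76 = -170*√205/3*76 = -12920*√205/3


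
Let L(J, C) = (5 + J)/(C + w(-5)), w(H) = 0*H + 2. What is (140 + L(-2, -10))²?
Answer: 1247689/64 ≈ 19495.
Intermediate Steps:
w(H) = 2 (w(H) = 0 + 2 = 2)
L(J, C) = (5 + J)/(2 + C) (L(J, C) = (5 + J)/(C + 2) = (5 + J)/(2 + C))
(140 + L(-2, -10))² = (140 + (5 - 2)/(2 - 10))² = (140 + 3/(-8))² = (140 - ⅛*3)² = (140 - 3/8)² = (1117/8)² = 1247689/64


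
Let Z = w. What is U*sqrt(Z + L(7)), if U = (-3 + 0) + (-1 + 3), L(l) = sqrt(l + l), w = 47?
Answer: -sqrt(47 + sqrt(14)) ≈ -7.1233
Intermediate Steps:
Z = 47
L(l) = sqrt(2)*sqrt(l) (L(l) = sqrt(2*l) = sqrt(2)*sqrt(l))
U = -1 (U = -3 + 2 = -1)
U*sqrt(Z + L(7)) = -sqrt(47 + sqrt(2)*sqrt(7)) = -sqrt(47 + sqrt(14))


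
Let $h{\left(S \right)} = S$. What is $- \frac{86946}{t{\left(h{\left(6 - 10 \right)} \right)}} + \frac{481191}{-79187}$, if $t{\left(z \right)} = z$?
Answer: $\frac{3441534069}{158374} \approx 21730.0$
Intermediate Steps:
$- \frac{86946}{t{\left(h{\left(6 - 10 \right)} \right)}} + \frac{481191}{-79187} = - \frac{86946}{6 - 10} + \frac{481191}{-79187} = - \frac{86946}{6 - 10} + 481191 \left(- \frac{1}{79187}\right) = - \frac{86946}{-4} - \frac{481191}{79187} = \left(-86946\right) \left(- \frac{1}{4}\right) - \frac{481191}{79187} = \frac{43473}{2} - \frac{481191}{79187} = \frac{3441534069}{158374}$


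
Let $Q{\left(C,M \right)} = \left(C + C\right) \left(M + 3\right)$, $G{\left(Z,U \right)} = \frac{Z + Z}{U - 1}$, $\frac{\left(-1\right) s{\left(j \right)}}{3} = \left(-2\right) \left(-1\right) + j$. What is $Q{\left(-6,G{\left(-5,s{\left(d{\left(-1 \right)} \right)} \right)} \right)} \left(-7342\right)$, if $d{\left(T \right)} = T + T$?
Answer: $1145352$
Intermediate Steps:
$d{\left(T \right)} = 2 T$
$s{\left(j \right)} = -6 - 3 j$ ($s{\left(j \right)} = - 3 \left(\left(-2\right) \left(-1\right) + j\right) = - 3 \left(2 + j\right) = -6 - 3 j$)
$G{\left(Z,U \right)} = \frac{2 Z}{-1 + U}$
$Q{\left(C,M \right)} = 2 C \left(3 + M\right)$
$Q{\left(-6,G{\left(-5,s{\left(d{\left(-1 \right)} \right)} \right)} \right)} \left(-7342\right) = 2 \left(-6\right) \left(3 + 2 \left(-5\right) \frac{1}{-1 - \left(6 + 3 \cdot 2 \left(-1\right)\right)}\right) \left(-7342\right) = 2 \left(-6\right) \left(3 + 2 \left(-5\right) \frac{1}{-1 - 0}\right) \left(-7342\right) = 2 \left(-6\right) \left(3 + 2 \left(-5\right) \frac{1}{-1 + \left(-6 + 6\right)}\right) \left(-7342\right) = 2 \left(-6\right) \left(3 + 2 \left(-5\right) \frac{1}{-1 + 0}\right) \left(-7342\right) = 2 \left(-6\right) \left(3 + 2 \left(-5\right) \frac{1}{-1}\right) \left(-7342\right) = 2 \left(-6\right) \left(3 + 2 \left(-5\right) \left(-1\right)\right) \left(-7342\right) = 2 \left(-6\right) \left(3 + 10\right) \left(-7342\right) = 2 \left(-6\right) 13 \left(-7342\right) = \left(-156\right) \left(-7342\right) = 1145352$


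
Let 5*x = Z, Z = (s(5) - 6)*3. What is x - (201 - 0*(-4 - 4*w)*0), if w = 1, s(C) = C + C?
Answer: -993/5 ≈ -198.60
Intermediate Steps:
s(C) = 2*C
Z = 12 (Z = (2*5 - 6)*3 = (10 - 6)*3 = 4*3 = 12)
x = 12/5 (x = (⅕)*12 = 12/5 ≈ 2.4000)
x - (201 - 0*(-4 - 4*w)*0) = 12/5 - (201 - 0*(-4 - 4*1)*0) = 12/5 - (201 - 0*(-4 - 4)*0) = 12/5 - (201 - 0*(-8)*0) = 12/5 - (201 - 0*0) = 12/5 - (201 - 1*0) = 12/5 - (201 + 0) = 12/5 - 1*201 = 12/5 - 201 = -993/5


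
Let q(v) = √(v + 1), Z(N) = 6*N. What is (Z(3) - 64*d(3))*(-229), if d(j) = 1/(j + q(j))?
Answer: -5954/5 ≈ -1190.8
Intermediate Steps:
q(v) = √(1 + v)
d(j) = 1/(j + √(1 + j))
(Z(3) - 64*d(3))*(-229) = (6*3 - 64/(3 + √(1 + 3)))*(-229) = (18 - 64/(3 + √4))*(-229) = (18 - 64/(3 + 2))*(-229) = (18 - 64/5)*(-229) = (26/5)*(-229) = -5954/5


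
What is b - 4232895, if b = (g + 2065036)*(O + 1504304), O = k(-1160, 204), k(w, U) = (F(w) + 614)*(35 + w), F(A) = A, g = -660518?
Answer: 2975542994077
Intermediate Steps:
k(w, U) = (35 + w)*(614 + w) (k(w, U) = (w + 614)*(35 + w) = (614 + w)*(35 + w) = (35 + w)*(614 + w))
O = 614250 (O = 21490 + (-1160)**2 + 649*(-1160) = 21490 + 1345600 - 752840 = 614250)
b = 2975547226972 (b = (-660518 + 2065036)*(614250 + 1504304) = 1404518*2118554 = 2975547226972)
b - 4232895 = 2975547226972 - 4232895 = 2975542994077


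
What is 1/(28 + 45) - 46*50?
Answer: -167899/73 ≈ -2300.0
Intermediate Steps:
1/(28 + 45) - 46*50 = 1/73 - 2300 = -167899/73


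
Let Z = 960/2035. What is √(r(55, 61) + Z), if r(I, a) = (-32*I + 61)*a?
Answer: I*√17167618567/407 ≈ 321.93*I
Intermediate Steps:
Z = 192/407 (Z = 960*(1/2035) = 192/407 ≈ 0.47174)
r(I, a) = a*(61 - 32*I) (r(I, a) = (61 - 32*I)*a = a*(61 - 32*I))
√(r(55, 61) + Z) = √(61*(61 - 32*55) + 192/407) = √(61*(61 - 1760) + 192/407) = √(61*(-1699) + 192/407) = √(-103639 + 192/407) = √(-42180881/407) = I*√17167618567/407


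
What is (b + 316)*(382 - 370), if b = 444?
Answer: 9120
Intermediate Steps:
(b + 316)*(382 - 370) = (444 + 316)*(382 - 370) = 760*12 = 9120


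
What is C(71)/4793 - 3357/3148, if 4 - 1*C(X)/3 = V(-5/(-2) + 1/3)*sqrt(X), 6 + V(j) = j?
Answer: -16052325/15088364 + 19*sqrt(71)/9586 ≈ -1.0472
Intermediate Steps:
V(j) = -6 + j
C(X) = 12 + 19*sqrt(X)/2 (C(X) = 12 - 3*(-6 + (-5/(-2) + 1/3))*sqrt(X) = 12 - 3*(-6 + (-5*(-1/2) + 1*(1/3)))*sqrt(X) = 12 - 3*(-6 + (5/2 + 1/3))*sqrt(X) = 12 - 3*(-6 + 17/6)*sqrt(X) = 12 - (-19)*sqrt(X)/2 = 12 + 19*sqrt(X)/2)
C(71)/4793 - 3357/3148 = (12 + 19*sqrt(71)/2)/4793 - 3357/3148 = (12 + 19*sqrt(71)/2)*(1/4793) - 3357*1/3148 = (12/4793 + 19*sqrt(71)/9586) - 3357/3148 = -16052325/15088364 + 19*sqrt(71)/9586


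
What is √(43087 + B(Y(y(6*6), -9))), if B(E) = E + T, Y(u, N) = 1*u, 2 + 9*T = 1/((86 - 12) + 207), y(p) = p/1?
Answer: √30645159186/843 ≈ 207.66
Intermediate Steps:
y(p) = p (y(p) = p*1 = p)
T = -187/843 (T = -2/9 + 1/(9*((86 - 12) + 207)) = -2/9 + 1/(9*(74 + 207)) = -2/9 + (⅑)/281 = -2/9 + (⅑)*(1/281) = -2/9 + 1/2529 = -187/843 ≈ -0.22183)
Y(u, N) = u
B(E) = -187/843 + E (B(E) = E - 187/843 = -187/843 + E)
√(43087 + B(Y(y(6*6), -9))) = √(43087 + (-187/843 + 6*6)) = √(43087 + (-187/843 + 36)) = √(43087 + 30161/843) = √(36352502/843) = √30645159186/843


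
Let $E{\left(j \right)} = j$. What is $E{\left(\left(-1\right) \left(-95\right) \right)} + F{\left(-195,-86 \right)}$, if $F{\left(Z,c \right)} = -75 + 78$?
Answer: $98$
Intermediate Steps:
$F{\left(Z,c \right)} = 3$
$E{\left(\left(-1\right) \left(-95\right) \right)} + F{\left(-195,-86 \right)} = \left(-1\right) \left(-95\right) + 3 = 95 + 3 = 98$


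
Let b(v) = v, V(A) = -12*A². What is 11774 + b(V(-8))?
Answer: 11006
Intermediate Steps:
11774 + b(V(-8)) = 11774 - 12*(-8)² = 11774 - 12*64 = 11774 - 768 = 11006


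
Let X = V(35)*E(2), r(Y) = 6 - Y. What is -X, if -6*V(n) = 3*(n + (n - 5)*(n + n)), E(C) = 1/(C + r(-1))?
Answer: 2135/18 ≈ 118.61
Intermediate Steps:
E(C) = 1/(7 + C) (E(C) = 1/(C + (6 - 1*(-1))) = 1/(C + (6 + 1)) = 1/(C + 7) = 1/(7 + C))
V(n) = -n/2 - n*(-5 + n) (V(n) = -(n + (n - 5)*(n + n))/2 = -(n + (-5 + n)*(2*n))/2 = -(n + 2*n*(-5 + n))/2 = -(3*n + 6*n*(-5 + n))/6 = -n/2 - n*(-5 + n))
X = -2135/18 (X = ((1/2)*35*(9 - 2*35))/(7 + 2) = ((1/2)*35*(9 - 70))/9 = ((1/2)*35*(-61))*(1/9) = -2135/2*1/9 = -2135/18 ≈ -118.61)
-X = -1*(-2135/18) = 2135/18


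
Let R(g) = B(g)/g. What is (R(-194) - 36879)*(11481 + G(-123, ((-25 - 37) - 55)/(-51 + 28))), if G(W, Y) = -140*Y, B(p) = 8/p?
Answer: -85944640972647/216407 ≈ -3.9714e+8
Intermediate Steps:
R(g) = 8/g² (R(g) = (8/g)/g = 8/g²)
(R(-194) - 36879)*(11481 + G(-123, ((-25 - 37) - 55)/(-51 + 28))) = (8/(-194)² - 36879)*(11481 - 140*((-25 - 37) - 55)/(-51 + 28)) = (8*(1/37636) - 36879)*(11481 - 140*(-62 - 55)/(-23)) = (2/9409 - 36879)*(11481 - (-16380)*(-1)/23) = -346994509*(11481 - 140*117/23)/9409 = -346994509*(11481 - 16380/23)/9409 = -346994509/9409*247683/23 = -85944640972647/216407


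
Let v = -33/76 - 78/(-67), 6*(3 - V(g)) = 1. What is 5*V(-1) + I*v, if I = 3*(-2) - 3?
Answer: 116051/15276 ≈ 7.5969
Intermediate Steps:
I = -9 (I = -6 - 3 = -9)
V(g) = 17/6 (V(g) = 3 - 1/6*1 = 3 - 1/6 = 17/6)
v = 3717/5092 (v = -33*1/76 - 78*(-1/67) = -33/76 + 78/67 = 3717/5092 ≈ 0.72997)
5*V(-1) + I*v = 5*(17/6) - 9*3717/5092 = 85/6 - 33453/5092 = 116051/15276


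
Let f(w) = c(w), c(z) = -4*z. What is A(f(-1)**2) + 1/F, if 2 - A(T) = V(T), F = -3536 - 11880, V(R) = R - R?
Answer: 30831/15416 ≈ 1.9999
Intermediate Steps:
f(w) = -4*w
V(R) = 0
F = -15416
A(T) = 2 (A(T) = 2 - 1*0 = 2 + 0 = 2)
A(f(-1)**2) + 1/F = 2 + 1/(-15416) = 2 - 1/15416 = 30831/15416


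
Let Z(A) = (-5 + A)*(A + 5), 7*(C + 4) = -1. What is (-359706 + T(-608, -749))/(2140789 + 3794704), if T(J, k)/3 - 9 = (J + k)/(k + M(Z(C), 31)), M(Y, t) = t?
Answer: -258245451/4261683974 ≈ -0.060597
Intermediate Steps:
C = -29/7 (C = -4 + (⅐)*(-1) = -4 - ⅐ = -29/7 ≈ -4.1429)
Z(A) = (-5 + A)*(5 + A)
T(J, k) = 27 + 3*(J + k)/(31 + k) (T(J, k) = 27 + 3*((J + k)/(k + 31)) = 27 + 3*((J + k)/(31 + k)) = 27 + 3*(J + k)/(31 + k))
(-359706 + T(-608, -749))/(2140789 + 3794704) = (-359706 + 3*(279 - 608 + 10*(-749))/(31 - 749))/(2140789 + 3794704) = (-359706 + 3*(279 - 608 - 7490)/(-718))/5935493 = (-359706 + 3*(-1/718)*(-7819))*(1/5935493) = (-359706 + 23457/718)*(1/5935493) = -258245451/718*1/5935493 = -258245451/4261683974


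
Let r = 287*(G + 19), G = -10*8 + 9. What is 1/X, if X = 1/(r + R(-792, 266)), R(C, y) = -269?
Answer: -15193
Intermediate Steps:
G = -71 (G = -80 + 9 = -71)
r = -14924 (r = 287*(-71 + 19) = 287*(-52) = -14924)
X = -1/15193 (X = 1/(-14924 - 269) = 1/(-15193) = -1/15193 ≈ -6.5820e-5)
1/X = 1/(-1/15193) = -15193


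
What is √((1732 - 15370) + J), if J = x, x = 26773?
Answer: √13135 ≈ 114.61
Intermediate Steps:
J = 26773
√((1732 - 15370) + J) = √((1732 - 15370) + 26773) = √(-13638 + 26773) = √13135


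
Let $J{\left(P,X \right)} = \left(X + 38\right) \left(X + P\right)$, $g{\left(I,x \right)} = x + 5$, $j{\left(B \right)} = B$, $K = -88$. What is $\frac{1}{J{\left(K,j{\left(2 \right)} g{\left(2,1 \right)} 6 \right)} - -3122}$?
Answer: $\frac{1}{1362} \approx 0.00073421$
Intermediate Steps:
$g{\left(I,x \right)} = 5 + x$
$J{\left(P,X \right)} = \left(38 + X\right) \left(P + X\right)$
$\frac{1}{J{\left(K,j{\left(2 \right)} g{\left(2,1 \right)} 6 \right)} - -3122} = \frac{1}{\left(\left(2 \left(5 + 1\right) 6\right)^{2} + 38 \left(-88\right) + 38 \cdot 2 \left(5 + 1\right) 6 - 88 \cdot 2 \left(5 + 1\right) 6\right) - -3122} = \frac{1}{\left(\left(2 \cdot 6 \cdot 6\right)^{2} - 3344 + 38 \cdot 2 \cdot 6 \cdot 6 - 88 \cdot 2 \cdot 6 \cdot 6\right) + \left(-21253 + 24375\right)} = \frac{1}{\left(\left(12 \cdot 6\right)^{2} - 3344 + 38 \cdot 12 \cdot 6 - 88 \cdot 12 \cdot 6\right) + 3122} = \frac{1}{\left(72^{2} - 3344 + 38 \cdot 72 - 6336\right) + 3122} = \frac{1}{\left(5184 - 3344 + 2736 - 6336\right) + 3122} = \frac{1}{-1760 + 3122} = \frac{1}{1362}$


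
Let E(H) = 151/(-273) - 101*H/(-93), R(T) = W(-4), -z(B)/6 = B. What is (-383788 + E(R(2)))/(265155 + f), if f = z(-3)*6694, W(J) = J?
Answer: -1082679763/1087910187 ≈ -0.99519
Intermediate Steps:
z(B) = -6*B
R(T) = -4
f = 120492 (f = -6*(-3)*6694 = 18*6694 = 120492)
E(H) = -151/273 + 101*H/93 (E(H) = 151*(-1/273) - 101*H*(-1/93) = -151/273 + 101*H/93)
(-383788 + E(R(2)))/(265155 + f) = (-383788 + (-151/273 + (101/93)*(-4)))/(265155 + 120492) = (-383788 + (-151/273 - 404/93))/385647 = (-383788 - 13815/2821)*(1/385647) = -1082679763/2821*1/385647 = -1082679763/1087910187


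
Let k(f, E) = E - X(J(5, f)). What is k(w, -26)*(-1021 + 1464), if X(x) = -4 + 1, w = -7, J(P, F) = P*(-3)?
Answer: -10189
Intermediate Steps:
J(P, F) = -3*P
X(x) = -3
k(f, E) = 3 + E (k(f, E) = E - 1*(-3) = E + 3 = 3 + E)
k(w, -26)*(-1021 + 1464) = (3 - 26)*(-1021 + 1464) = -23*443 = -10189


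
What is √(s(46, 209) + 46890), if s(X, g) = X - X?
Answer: 3*√5210 ≈ 216.54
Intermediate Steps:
s(X, g) = 0
√(s(46, 209) + 46890) = √(0 + 46890) = √46890 = 3*√5210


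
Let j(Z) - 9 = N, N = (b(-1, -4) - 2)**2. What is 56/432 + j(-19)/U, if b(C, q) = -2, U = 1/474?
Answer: 639907/54 ≈ 11850.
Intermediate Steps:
U = 1/474 ≈ 0.0021097
N = 16 (N = (-2 - 2)**2 = (-4)**2 = 16)
j(Z) = 25 (j(Z) = 9 + 16 = 25)
56/432 + j(-19)/U = 56/432 + 25/(1/474) = 56*(1/432) + 25*474 = 7/54 + 11850 = 639907/54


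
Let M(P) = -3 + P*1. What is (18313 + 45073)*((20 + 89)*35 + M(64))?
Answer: 245684136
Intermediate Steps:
M(P) = -3 + P
(18313 + 45073)*((20 + 89)*35 + M(64)) = (18313 + 45073)*((20 + 89)*35 + (-3 + 64)) = 63386*(109*35 + 61) = 63386*(3815 + 61) = 63386*3876 = 245684136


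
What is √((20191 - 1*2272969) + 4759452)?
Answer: √2506674 ≈ 1583.2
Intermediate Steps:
√((20191 - 1*2272969) + 4759452) = √((20191 - 2272969) + 4759452) = √(-2252778 + 4759452) = √2506674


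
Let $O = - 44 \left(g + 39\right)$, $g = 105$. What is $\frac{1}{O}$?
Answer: $- \frac{1}{6336} \approx -0.00015783$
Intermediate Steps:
$O = -6336$ ($O = - 44 \left(105 + 39\right) = \left(-44\right) 144 = -6336$)
$\frac{1}{O} = \frac{1}{-6336} = - \frac{1}{6336}$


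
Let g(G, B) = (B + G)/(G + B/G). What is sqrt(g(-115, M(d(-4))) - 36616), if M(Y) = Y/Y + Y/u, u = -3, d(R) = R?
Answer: I*sqrt(14414062319261)/19841 ≈ 191.35*I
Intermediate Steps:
M(Y) = 1 - Y/3 (M(Y) = Y/Y + Y/(-3) = 1 + Y*(-1/3) = 1 - Y/3)
g(G, B) = (B + G)/(G + B/G)
sqrt(g(-115, M(d(-4))) - 36616) = sqrt(-115*((1 - 1/3*(-4)) - 115)/((1 - 1/3*(-4)) + (-115)**2) - 36616) = sqrt(-115*((1 + 4/3) - 115)/((1 + 4/3) + 13225) - 36616) = sqrt(-115*(7/3 - 115)/(7/3 + 13225) - 36616) = sqrt(-115*(-338/3)/39682/3 - 36616) = sqrt(-115*3/39682*(-338/3) - 36616) = sqrt(19435/19841 - 36616) = sqrt(-726478621/19841) = I*sqrt(14414062319261)/19841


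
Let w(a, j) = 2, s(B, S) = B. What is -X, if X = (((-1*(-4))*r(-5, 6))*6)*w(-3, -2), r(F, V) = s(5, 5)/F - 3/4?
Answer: 84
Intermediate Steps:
r(F, V) = -¾ + 5/F (r(F, V) = 5/F - 3/4 = 5/F - 3*¼ = 5/F - ¾ = -¾ + 5/F)
X = -84 (X = (((-1*(-4))*(-¾ + 5/(-5)))*6)*2 = ((4*(-¾ + 5*(-⅕)))*6)*2 = ((4*(-¾ - 1))*6)*2 = ((4*(-7/4))*6)*2 = -7*6*2 = -42*2 = -84)
-X = -1*(-84) = 84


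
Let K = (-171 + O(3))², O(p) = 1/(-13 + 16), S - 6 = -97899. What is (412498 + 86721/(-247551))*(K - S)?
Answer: 12970557751115393/247551 ≈ 5.2396e+10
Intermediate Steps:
S = -97893 (S = 6 - 97899 = -97893)
O(p) = ⅓ (O(p) = 1/3 = ⅓)
K = 262144/9 (K = (-171 + ⅓)² = (-512/3)² = 262144/9 ≈ 29127.)
(412498 + 86721/(-247551))*(K - S) = (412498 + 86721/(-247551))*(262144/9 - 1*(-97893)) = (412498 + 86721*(-1/247551))*(262144/9 + 97893) = (412498 - 28907/82517)*(1143181/9) = (34038068559/82517)*(1143181/9) = 12970557751115393/247551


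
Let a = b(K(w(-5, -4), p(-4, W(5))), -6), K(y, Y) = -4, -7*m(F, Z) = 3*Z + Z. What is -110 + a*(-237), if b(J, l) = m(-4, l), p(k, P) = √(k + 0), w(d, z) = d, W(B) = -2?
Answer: -6458/7 ≈ -922.57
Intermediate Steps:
p(k, P) = √k
m(F, Z) = -4*Z/7 (m(F, Z) = -(3*Z + Z)/7 = -4*Z/7)
b(J, l) = -4*l/7
a = 24/7 (a = -4/7*(-6) = 24/7 ≈ 3.4286)
-110 + a*(-237) = -110 + (24/7)*(-237) = -110 - 5688/7 = -6458/7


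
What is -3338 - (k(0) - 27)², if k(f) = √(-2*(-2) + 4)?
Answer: -4075 + 108*√2 ≈ -3922.3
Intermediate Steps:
k(f) = 2*√2 (k(f) = √(4 + 4) = √8 = 2*√2)
-3338 - (k(0) - 27)² = -3338 - (2*√2 - 27)² = -3338 - (-27 + 2*√2)²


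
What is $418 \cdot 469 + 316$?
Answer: $196358$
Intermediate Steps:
$418 \cdot 469 + 316 = 196042 + 316 = 196358$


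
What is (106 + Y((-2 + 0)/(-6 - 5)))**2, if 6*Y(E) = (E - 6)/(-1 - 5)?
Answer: 110460100/9801 ≈ 11270.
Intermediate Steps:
Y(E) = 1/6 - E/36 (Y(E) = ((E - 6)/(-1 - 5))/6 = ((-6 + E)/(-6))/6 = ((-6 + E)*(-1/6))/6 = (1 - E/6)/6 = 1/6 - E/36)
(106 + Y((-2 + 0)/(-6 - 5)))**2 = (106 + (1/6 - (-2 + 0)/(36*(-6 - 5))))**2 = (106 + (1/6 - (-1)/(18*(-11))))**2 = (106 + (1/6 - (-1)*(-1)/(18*11)))**2 = (106 + (1/6 - 1/36*2/11))**2 = (106 + (1/6 - 1/198))**2 = (106 + 16/99)**2 = (10510/99)**2 = 110460100/9801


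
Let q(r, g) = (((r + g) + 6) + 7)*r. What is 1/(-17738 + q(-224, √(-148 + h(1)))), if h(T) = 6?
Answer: I/(14*(16*√142 + 2109*I)) ≈ 3.3594e-5 + 3.037e-6*I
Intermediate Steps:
q(r, g) = r*(13 + g + r) (q(r, g) = (((g + r) + 6) + 7)*r = ((6 + g + r) + 7)*r = (13 + g + r)*r = r*(13 + g + r))
1/(-17738 + q(-224, √(-148 + h(1)))) = 1/(-17738 - 224*(13 + √(-148 + 6) - 224)) = 1/(-17738 - 224*(13 + √(-142) - 224)) = 1/(-17738 - 224*(13 + I*√142 - 224)) = 1/(-17738 - 224*(-211 + I*√142)) = 1/(-17738 + (47264 - 224*I*√142)) = 1/(29526 - 224*I*√142)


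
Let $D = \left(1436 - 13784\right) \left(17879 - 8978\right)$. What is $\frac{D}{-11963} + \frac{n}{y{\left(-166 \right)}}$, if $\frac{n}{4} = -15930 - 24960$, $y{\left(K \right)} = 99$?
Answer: $\frac{424970332}{56397} \approx 7535.3$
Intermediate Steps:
$n = -163560$ ($n = 4 \left(-15930 - 24960\right) = 4 \left(-40890\right) = -163560$)
$D = -109909548$ ($D = \left(-12348\right) 8901 = -109909548$)
$\frac{D}{-11963} + \frac{n}{y{\left(-166 \right)}} = - \frac{109909548}{-11963} - \frac{163560}{99} = \left(-109909548\right) \left(- \frac{1}{11963}\right) - \frac{54520}{33} = \frac{15701364}{1709} - \frac{54520}{33} = \frac{424970332}{56397}$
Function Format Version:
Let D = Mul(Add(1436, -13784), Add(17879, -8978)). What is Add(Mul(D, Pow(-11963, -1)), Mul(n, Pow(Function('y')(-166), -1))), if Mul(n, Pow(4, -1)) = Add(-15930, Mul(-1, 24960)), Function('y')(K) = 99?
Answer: Rational(424970332, 56397) ≈ 7535.3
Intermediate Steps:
n = -163560 (n = Mul(4, Add(-15930, Mul(-1, 24960))) = Mul(4, Add(-15930, -24960)) = Mul(4, -40890) = -163560)
D = -109909548 (D = Mul(-12348, 8901) = -109909548)
Add(Mul(D, Pow(-11963, -1)), Mul(n, Pow(Function('y')(-166), -1))) = Add(Mul(-109909548, Pow(-11963, -1)), Mul(-163560, Pow(99, -1))) = Add(Mul(-109909548, Rational(-1, 11963)), Mul(-163560, Rational(1, 99))) = Add(Rational(15701364, 1709), Rational(-54520, 33)) = Rational(424970332, 56397)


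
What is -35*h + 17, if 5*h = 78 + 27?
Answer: -718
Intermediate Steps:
h = 21 (h = (78 + 27)/5 = (⅕)*105 = 21)
-35*h + 17 = -35*21 + 17 = -735 + 17 = -718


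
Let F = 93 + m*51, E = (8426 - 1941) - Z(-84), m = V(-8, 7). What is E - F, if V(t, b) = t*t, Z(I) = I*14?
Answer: 4304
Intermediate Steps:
Z(I) = 14*I
V(t, b) = t²
m = 64 (m = (-8)² = 64)
E = 7661 (E = (8426 - 1941) - 14*(-84) = 6485 - 1*(-1176) = 6485 + 1176 = 7661)
F = 3357 (F = 93 + 64*51 = 93 + 3264 = 3357)
E - F = 7661 - 1*3357 = 7661 - 3357 = 4304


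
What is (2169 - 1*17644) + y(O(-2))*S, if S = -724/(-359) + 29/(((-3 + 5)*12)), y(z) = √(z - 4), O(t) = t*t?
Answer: -15475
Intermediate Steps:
O(t) = t²
y(z) = √(-4 + z)
S = 27787/8616 (S = -724*(-1/359) + 29/((2*12)) = 724/359 + 29/24 = 27787/8616 ≈ 3.2250)
(2169 - 1*17644) + y(O(-2))*S = (2169 - 1*17644) + √(-4 + (-2)²)*(27787/8616) = (2169 - 17644) + √(-4 + 4)*(27787/8616) = -15475 + √0*(27787/8616) = -15475 + 0*(27787/8616) = -15475 + 0 = -15475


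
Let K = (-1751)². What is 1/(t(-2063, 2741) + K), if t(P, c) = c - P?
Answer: 1/3070805 ≈ 3.2565e-7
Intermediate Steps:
K = 3066001
1/(t(-2063, 2741) + K) = 1/((2741 - 1*(-2063)) + 3066001) = 1/((2741 + 2063) + 3066001) = 1/(4804 + 3066001) = 1/3070805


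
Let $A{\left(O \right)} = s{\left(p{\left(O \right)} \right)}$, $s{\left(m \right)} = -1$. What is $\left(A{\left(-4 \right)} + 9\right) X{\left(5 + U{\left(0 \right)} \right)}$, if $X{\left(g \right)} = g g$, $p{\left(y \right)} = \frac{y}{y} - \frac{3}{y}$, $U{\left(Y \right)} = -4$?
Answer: $8$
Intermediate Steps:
$p{\left(y \right)} = 1 - \frac{3}{y}$
$A{\left(O \right)} = -1$
$X{\left(g \right)} = g^{2}$
$\left(A{\left(-4 \right)} + 9\right) X{\left(5 + U{\left(0 \right)} \right)} = \left(-1 + 9\right) \left(5 - 4\right)^{2} = 8 \cdot 1^{2} = 8 \cdot 1 = 8$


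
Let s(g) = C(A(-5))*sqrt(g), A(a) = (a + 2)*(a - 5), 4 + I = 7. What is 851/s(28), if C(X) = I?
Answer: 851*sqrt(7)/42 ≈ 53.608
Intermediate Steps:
I = 3 (I = -4 + 7 = 3)
A(a) = (-5 + a)*(2 + a) (A(a) = (2 + a)*(-5 + a) = (-5 + a)*(2 + a))
C(X) = 3
s(g) = 3*sqrt(g)
851/s(28) = 851/((3*sqrt(28))) = 851/((3*(2*sqrt(7)))) = 851/((6*sqrt(7))) = 851*(sqrt(7)/42) = 851*sqrt(7)/42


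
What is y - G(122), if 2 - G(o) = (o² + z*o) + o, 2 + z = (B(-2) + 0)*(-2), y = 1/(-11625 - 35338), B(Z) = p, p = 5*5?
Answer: 406699579/46963 ≈ 8660.0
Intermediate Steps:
p = 25
B(Z) = 25
y = -1/46963 (y = 1/(-46963) = -1/46963 ≈ -2.1293e-5)
z = -52 (z = -2 + (25 + 0)*(-2) = -2 + 25*(-2) = -2 - 50 = -52)
G(o) = 2 - o² + 51*o (G(o) = 2 - ((o² - 52*o) + o) = 2 - (o² - 51*o) = 2 + (-o² + 51*o) = 2 - o² + 51*o)
y - G(122) = -1/46963 - (2 - 1*122² + 51*122) = -1/46963 - (2 - 1*14884 + 6222) = -1/46963 - (2 - 14884 + 6222) = -1/46963 - 1*(-8660) = -1/46963 + 8660 = 406699579/46963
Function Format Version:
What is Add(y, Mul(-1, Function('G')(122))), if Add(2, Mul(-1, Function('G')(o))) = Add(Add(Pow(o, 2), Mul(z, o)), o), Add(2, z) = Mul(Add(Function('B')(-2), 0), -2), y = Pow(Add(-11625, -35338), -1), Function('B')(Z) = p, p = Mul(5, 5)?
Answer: Rational(406699579, 46963) ≈ 8660.0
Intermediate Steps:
p = 25
Function('B')(Z) = 25
y = Rational(-1, 46963) (y = Pow(-46963, -1) = Rational(-1, 46963) ≈ -2.1293e-5)
z = -52 (z = Add(-2, Mul(Add(25, 0), -2)) = Add(-2, Mul(25, -2)) = Add(-2, -50) = -52)
Function('G')(o) = Add(2, Mul(-1, Pow(o, 2)), Mul(51, o)) (Function('G')(o) = Add(2, Mul(-1, Add(Add(Pow(o, 2), Mul(-52, o)), o))) = Add(2, Mul(-1, Add(Pow(o, 2), Mul(-51, o)))) = Add(2, Add(Mul(-1, Pow(o, 2)), Mul(51, o))) = Add(2, Mul(-1, Pow(o, 2)), Mul(51, o)))
Add(y, Mul(-1, Function('G')(122))) = Add(Rational(-1, 46963), Mul(-1, Add(2, Mul(-1, Pow(122, 2)), Mul(51, 122)))) = Add(Rational(-1, 46963), Mul(-1, Add(2, Mul(-1, 14884), 6222))) = Add(Rational(-1, 46963), Mul(-1, Add(2, -14884, 6222))) = Add(Rational(-1, 46963), Mul(-1, -8660)) = Add(Rational(-1, 46963), 8660) = Rational(406699579, 46963)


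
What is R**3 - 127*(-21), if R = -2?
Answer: 2659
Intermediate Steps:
R**3 - 127*(-21) = (-2)**3 - 127*(-21) = -8 + 2667 = 2659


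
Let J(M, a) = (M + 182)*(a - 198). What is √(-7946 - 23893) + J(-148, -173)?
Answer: -12614 + I*√31839 ≈ -12614.0 + 178.43*I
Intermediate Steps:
J(M, a) = (-198 + a)*(182 + M) (J(M, a) = (182 + M)*(-198 + a) = (-198 + a)*(182 + M))
√(-7946 - 23893) + J(-148, -173) = √(-7946 - 23893) + (-36036 - 198*(-148) + 182*(-173) - 148*(-173)) = √(-31839) + (-36036 + 29304 - 31486 + 25604) = I*√31839 - 12614 = -12614 + I*√31839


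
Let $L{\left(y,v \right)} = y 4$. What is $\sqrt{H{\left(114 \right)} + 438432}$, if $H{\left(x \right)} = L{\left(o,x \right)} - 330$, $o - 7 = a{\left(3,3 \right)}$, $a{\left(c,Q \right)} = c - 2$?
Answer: $\sqrt{438134} \approx 661.92$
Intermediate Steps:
$a{\left(c,Q \right)} = -2 + c$
$o = 8$ ($o = 7 + \left(-2 + 3\right) = 7 + 1 = 8$)
$L{\left(y,v \right)} = 4 y$
$H{\left(x \right)} = -298$ ($H{\left(x \right)} = 4 \cdot 8 - 330 = 32 - 330 = -298$)
$\sqrt{H{\left(114 \right)} + 438432} = \sqrt{-298 + 438432} = \sqrt{438134}$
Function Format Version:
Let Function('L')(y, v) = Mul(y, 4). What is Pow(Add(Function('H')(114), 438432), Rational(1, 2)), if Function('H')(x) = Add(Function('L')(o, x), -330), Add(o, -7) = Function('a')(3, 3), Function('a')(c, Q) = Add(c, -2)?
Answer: Pow(438134, Rational(1, 2)) ≈ 661.92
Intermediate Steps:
Function('a')(c, Q) = Add(-2, c)
o = 8 (o = Add(7, Add(-2, 3)) = Add(7, 1) = 8)
Function('L')(y, v) = Mul(4, y)
Function('H')(x) = -298 (Function('H')(x) = Add(Mul(4, 8), -330) = Add(32, -330) = -298)
Pow(Add(Function('H')(114), 438432), Rational(1, 2)) = Pow(Add(-298, 438432), Rational(1, 2)) = Pow(438134, Rational(1, 2))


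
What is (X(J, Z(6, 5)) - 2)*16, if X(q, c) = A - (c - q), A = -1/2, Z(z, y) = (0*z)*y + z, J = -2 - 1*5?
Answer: -248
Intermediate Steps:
J = -7 (J = -2 - 5 = -7)
Z(z, y) = z (Z(z, y) = 0*y + z = 0 + z = z)
A = -½ (A = -1*½ = -½ ≈ -0.50000)
X(q, c) = -½ + q - c (X(q, c) = -½ - (c - q) = -½ + (q - c) = -½ + q - c)
(X(J, Z(6, 5)) - 2)*16 = ((-½ - 7 - 1*6) - 2)*16 = ((-½ - 7 - 6) - 2)*16 = (-27/2 - 2)*16 = -31/2*16 = -248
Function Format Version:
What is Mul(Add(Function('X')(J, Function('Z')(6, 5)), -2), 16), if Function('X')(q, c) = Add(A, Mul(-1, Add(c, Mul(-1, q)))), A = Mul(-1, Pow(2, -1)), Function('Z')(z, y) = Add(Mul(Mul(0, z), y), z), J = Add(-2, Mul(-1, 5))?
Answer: -248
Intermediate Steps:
J = -7 (J = Add(-2, -5) = -7)
Function('Z')(z, y) = z (Function('Z')(z, y) = Add(Mul(0, y), z) = Add(0, z) = z)
A = Rational(-1, 2) (A = Mul(-1, Rational(1, 2)) = Rational(-1, 2) ≈ -0.50000)
Function('X')(q, c) = Add(Rational(-1, 2), q, Mul(-1, c)) (Function('X')(q, c) = Add(Rational(-1, 2), Mul(-1, Add(c, Mul(-1, q)))) = Add(Rational(-1, 2), Add(q, Mul(-1, c))) = Add(Rational(-1, 2), q, Mul(-1, c)))
Mul(Add(Function('X')(J, Function('Z')(6, 5)), -2), 16) = Mul(Add(Add(Rational(-1, 2), -7, Mul(-1, 6)), -2), 16) = Mul(Add(Add(Rational(-1, 2), -7, -6), -2), 16) = Mul(Add(Rational(-27, 2), -2), 16) = Mul(Rational(-31, 2), 16) = -248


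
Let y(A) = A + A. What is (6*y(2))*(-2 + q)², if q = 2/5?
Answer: 1536/25 ≈ 61.440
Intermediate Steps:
q = ⅖ (q = 2*(⅕) = ⅖ ≈ 0.40000)
y(A) = 2*A
(6*y(2))*(-2 + q)² = (6*(2*2))*(-2 + ⅖)² = (6*4)*(-8/5)² = 24*(64/25) = 1536/25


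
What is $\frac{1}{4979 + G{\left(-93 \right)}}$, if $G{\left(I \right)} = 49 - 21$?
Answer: $\frac{1}{5007} \approx 0.00019972$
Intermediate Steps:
$G{\left(I \right)} = 28$
$\frac{1}{4979 + G{\left(-93 \right)}} = \frac{1}{4979 + 28} = \frac{1}{5007}$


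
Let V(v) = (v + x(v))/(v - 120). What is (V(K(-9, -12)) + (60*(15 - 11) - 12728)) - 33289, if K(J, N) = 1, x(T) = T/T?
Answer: -5447465/119 ≈ -45777.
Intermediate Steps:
x(T) = 1
V(v) = (1 + v)/(-120 + v) (V(v) = (v + 1)/(v - 120) = (1 + v)/(-120 + v))
(V(K(-9, -12)) + (60*(15 - 11) - 12728)) - 33289 = ((1 + 1)/(-120 + 1) + (60*(15 - 11) - 12728)) - 33289 = (2/(-119) + (60*4 - 12728)) - 33289 = (-1/119*2 + (240 - 12728)) - 33289 = (-2/119 - 12488) - 33289 = -1486074/119 - 33289 = -5447465/119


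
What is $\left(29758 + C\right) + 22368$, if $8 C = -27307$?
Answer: $\frac{389701}{8} \approx 48713.0$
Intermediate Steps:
$C = - \frac{27307}{8}$ ($C = \frac{1}{8} \left(-27307\right) = - \frac{27307}{8} \approx -3413.4$)
$\left(29758 + C\right) + 22368 = \left(29758 - \frac{27307}{8}\right) + 22368 = \frac{210757}{8} + 22368 = \frac{389701}{8}$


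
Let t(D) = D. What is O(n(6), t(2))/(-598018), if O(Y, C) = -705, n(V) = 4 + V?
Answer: 705/598018 ≈ 0.0011789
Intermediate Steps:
O(n(6), t(2))/(-598018) = -705/(-598018) = -705*(-1/598018) = 705/598018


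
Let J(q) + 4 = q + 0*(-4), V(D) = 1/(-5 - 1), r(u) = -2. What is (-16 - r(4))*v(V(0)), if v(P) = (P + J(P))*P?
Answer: -91/9 ≈ -10.111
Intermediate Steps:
V(D) = -⅙ (V(D) = 1/(-6) = -⅙)
J(q) = -4 + q (J(q) = -4 + (q + 0*(-4)) = -4 + (q + 0) = -4 + q)
v(P) = P*(-4 + 2*P) (v(P) = (P + (-4 + P))*P = (-4 + 2*P)*P = P*(-4 + 2*P))
(-16 - r(4))*v(V(0)) = (-16 - 1*(-2))*(2*(-⅙)*(-2 - ⅙)) = (-16 + 2)*(2*(-⅙)*(-13/6)) = -14*13/18 = -91/9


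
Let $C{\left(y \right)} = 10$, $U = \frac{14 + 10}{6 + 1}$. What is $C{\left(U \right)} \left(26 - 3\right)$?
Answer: $230$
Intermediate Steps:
$U = \frac{24}{7} \approx 3.4286$
$C{\left(U \right)} \left(26 - 3\right) = 10 \left(26 - 3\right) = 10 \cdot 23 = 230$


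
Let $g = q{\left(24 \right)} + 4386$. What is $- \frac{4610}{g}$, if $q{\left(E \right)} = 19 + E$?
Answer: $- \frac{4610}{4429} \approx -1.0409$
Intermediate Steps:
$g = 4429$ ($g = \left(19 + 24\right) + 4386 = 43 + 4386 = 4429$)
$- \frac{4610}{g} = - \frac{4610}{4429}$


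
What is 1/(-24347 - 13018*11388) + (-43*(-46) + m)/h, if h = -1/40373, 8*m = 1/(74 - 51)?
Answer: -1563107255813824741/19573580520 ≈ -7.9858e+7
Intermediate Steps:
m = 1/184 (m = 1/(8*(74 - 51)) = (1/8)/23 = (1/8)*(1/23) = 1/184 ≈ 0.0054348)
h = -1/40373 (h = -1*1/40373 = -1/40373 ≈ -2.4769e-5)
1/(-24347 - 13018*11388) + (-43*(-46) + m)/h = 1/(-24347 - 13018*11388) + (-43*(-46) + 1/184)/(-1/40373) = (1/11388)/(-37365) + (1978 + 1/184)*(-40373) = -1/37365*1/11388 + (363953/184)*(-40373) = -1/425512620 - 14693874469/184 = -1563107255813824741/19573580520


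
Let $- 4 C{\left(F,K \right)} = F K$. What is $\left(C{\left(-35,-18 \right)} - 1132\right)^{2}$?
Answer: $\frac{6651241}{4} \approx 1.6628 \cdot 10^{6}$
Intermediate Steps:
$C{\left(F,K \right)} = - \frac{F K}{4}$
$\left(C{\left(-35,-18 \right)} - 1132\right)^{2} = \left(\left(- \frac{1}{4}\right) \left(-35\right) \left(-18\right) - 1132\right)^{2} = \left(- \frac{315}{2} - 1132\right)^{2} = \left(- \frac{2579}{2}\right)^{2} = \frac{6651241}{4}$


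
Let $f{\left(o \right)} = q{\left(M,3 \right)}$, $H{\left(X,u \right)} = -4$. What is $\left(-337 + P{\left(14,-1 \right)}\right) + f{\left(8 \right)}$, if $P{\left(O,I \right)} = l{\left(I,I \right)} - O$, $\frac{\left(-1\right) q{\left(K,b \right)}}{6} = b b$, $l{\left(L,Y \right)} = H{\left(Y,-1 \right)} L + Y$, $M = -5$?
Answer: $-402$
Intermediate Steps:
$l{\left(L,Y \right)} = Y - 4 L$ ($l{\left(L,Y \right)} = - 4 L + Y = Y - 4 L$)
$q{\left(K,b \right)} = - 6 b^{2}$ ($q{\left(K,b \right)} = - 6 b b = - 6 b^{2}$)
$P{\left(O,I \right)} = - O - 3 I$ ($P{\left(O,I \right)} = \left(I - 4 I\right) - O = - 3 I - O = - O - 3 I$)
$f{\left(o \right)} = -54$ ($f{\left(o \right)} = - 6 \cdot 3^{2} = \left(-6\right) 9 = -54$)
$\left(-337 + P{\left(14,-1 \right)}\right) + f{\left(8 \right)} = \left(-337 - 11\right) - 54 = -348 - 54 = -402$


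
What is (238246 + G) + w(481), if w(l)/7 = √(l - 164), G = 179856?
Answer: 418102 + 7*√317 ≈ 4.1823e+5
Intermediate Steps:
w(l) = 7*√(-164 + l) (w(l) = 7*√(l - 164) = 7*√(-164 + l))
(238246 + G) + w(481) = (238246 + 179856) + 7*√(-164 + 481) = 418102 + 7*√317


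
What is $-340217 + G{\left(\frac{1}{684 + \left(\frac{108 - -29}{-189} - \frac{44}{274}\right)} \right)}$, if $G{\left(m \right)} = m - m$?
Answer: $-340217$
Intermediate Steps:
$G{\left(m \right)} = 0$
$-340217 + G{\left(\frac{1}{684 + \left(\frac{108 - -29}{-189} - \frac{44}{274}\right)} \right)} = -340217 + 0 = -340217$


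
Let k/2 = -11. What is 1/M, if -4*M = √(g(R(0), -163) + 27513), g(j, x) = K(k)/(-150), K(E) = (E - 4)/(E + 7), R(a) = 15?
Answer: -15*√9672535/1934507 ≈ -0.024115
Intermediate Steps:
k = -22 (k = 2*(-11) = -22)
K(E) = (-4 + E)/(7 + E)
g(j, x) = -13/1125 (g(j, x) = ((-4 - 22)/(7 - 22))/(-150) = (-26/(-15))*(-1/150) = -1/15*(-26)*(-1/150) = (26/15)*(-1/150) = -13/1125)
M = -√9672535/75 (M = -√(-13/1125 + 27513)/4 = -√9672535/75 ≈ -41.468)
1/M = 1/(-√9672535/75) = -15*√9672535/1934507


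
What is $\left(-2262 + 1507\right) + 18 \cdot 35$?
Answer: $-125$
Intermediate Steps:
$\left(-2262 + 1507\right) + 18 \cdot 35 = -755 + 630 = -125$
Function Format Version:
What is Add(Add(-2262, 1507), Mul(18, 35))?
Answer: -125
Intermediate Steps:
Add(Add(-2262, 1507), Mul(18, 35)) = Add(-755, 630) = -125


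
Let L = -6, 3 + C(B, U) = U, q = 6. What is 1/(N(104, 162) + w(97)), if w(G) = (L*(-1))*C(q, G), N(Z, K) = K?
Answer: 1/726 ≈ 0.0013774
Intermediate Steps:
C(B, U) = -3 + U
w(G) = -18 + 6*G (w(G) = (-6*(-1))*(-3 + G) = 6*(-3 + G) = -18 + 6*G)
1/(N(104, 162) + w(97)) = 1/(162 + (-18 + 6*97)) = 1/(162 + (-18 + 582)) = 1/(162 + 564) = 1/726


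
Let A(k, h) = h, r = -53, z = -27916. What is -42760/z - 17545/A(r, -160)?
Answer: 24831391/223328 ≈ 111.19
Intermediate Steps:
-42760/z - 17545/A(r, -160) = -42760/(-27916) - 17545/(-160) = -42760*(-1/27916) - 17545*(-1/160) = 10690/6979 + 3509/32 = 24831391/223328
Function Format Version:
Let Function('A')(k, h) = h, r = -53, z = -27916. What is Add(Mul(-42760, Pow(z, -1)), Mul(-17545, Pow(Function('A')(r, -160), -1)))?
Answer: Rational(24831391, 223328) ≈ 111.19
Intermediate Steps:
Add(Mul(-42760, Pow(z, -1)), Mul(-17545, Pow(Function('A')(r, -160), -1))) = Add(Mul(-42760, Pow(-27916, -1)), Mul(-17545, Pow(-160, -1))) = Add(Mul(-42760, Rational(-1, 27916)), Mul(-17545, Rational(-1, 160))) = Add(Rational(10690, 6979), Rational(3509, 32)) = Rational(24831391, 223328)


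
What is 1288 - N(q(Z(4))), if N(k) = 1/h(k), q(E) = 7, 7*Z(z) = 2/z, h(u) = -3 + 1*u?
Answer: 5151/4 ≈ 1287.8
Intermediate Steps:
h(u) = -3 + u
Z(z) = 2/(7*z) (Z(z) = (2/z)/7 = 2/(7*z))
N(k) = 1/(-3 + k)
1288 - N(q(Z(4))) = 1288 - 1/(-3 + 7) = 1288 - 1/4 = 5151/4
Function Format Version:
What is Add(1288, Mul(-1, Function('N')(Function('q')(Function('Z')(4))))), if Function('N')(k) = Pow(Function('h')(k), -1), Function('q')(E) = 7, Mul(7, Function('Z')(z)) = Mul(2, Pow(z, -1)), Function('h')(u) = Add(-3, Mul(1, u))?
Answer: Rational(5151, 4) ≈ 1287.8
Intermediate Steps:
Function('h')(u) = Add(-3, u)
Function('Z')(z) = Mul(Rational(2, 7), Pow(z, -1)) (Function('Z')(z) = Mul(Rational(1, 7), Mul(2, Pow(z, -1))) = Mul(Rational(2, 7), Pow(z, -1)))
Function('N')(k) = Pow(Add(-3, k), -1)
Add(1288, Mul(-1, Function('N')(Function('q')(Function('Z')(4))))) = Add(1288, Mul(-1, Pow(Add(-3, 7), -1))) = Add(1288, Mul(-1, Pow(4, -1))) = Add(1288, Mul(-1, Rational(1, 4))) = Add(1288, Rational(-1, 4)) = Rational(5151, 4)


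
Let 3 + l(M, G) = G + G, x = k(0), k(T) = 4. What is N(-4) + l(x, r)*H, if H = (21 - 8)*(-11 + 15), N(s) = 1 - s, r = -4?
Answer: -567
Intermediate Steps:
x = 4
l(M, G) = -3 + 2*G (l(M, G) = -3 + (G + G) = -3 + 2*G)
H = 52 (H = 13*4 = 52)
N(-4) + l(x, r)*H = (1 - 1*(-4)) + (-3 + 2*(-4))*52 = (1 + 4) + (-3 - 8)*52 = 5 - 11*52 = 5 - 572 = -567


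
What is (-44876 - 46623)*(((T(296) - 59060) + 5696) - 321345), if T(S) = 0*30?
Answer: 34285498791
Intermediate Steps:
T(S) = 0
(-44876 - 46623)*(((T(296) - 59060) + 5696) - 321345) = (-44876 - 46623)*(((0 - 59060) + 5696) - 321345) = -91499*((-59060 + 5696) - 321345) = -91499*(-53364 - 321345) = -91499*(-374709) = 34285498791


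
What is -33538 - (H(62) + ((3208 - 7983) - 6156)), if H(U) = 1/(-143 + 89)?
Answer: -1220777/54 ≈ -22607.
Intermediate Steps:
H(U) = -1/54 (H(U) = 1/(-54) = -1/54)
-33538 - (H(62) + ((3208 - 7983) - 6156)) = -33538 - (-1/54 + ((3208 - 7983) - 6156)) = -33538 - (-1/54 + (-4775 - 6156)) = -33538 - (-1/54 - 10931) = -33538 - 1*(-590275/54) = -33538 + 590275/54 = -1220777/54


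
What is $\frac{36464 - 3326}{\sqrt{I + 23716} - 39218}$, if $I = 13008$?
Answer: $- \frac{15471501}{18309700} - \frac{789 \sqrt{9181}}{18309700} \approx -0.84912$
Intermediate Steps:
$\frac{36464 - 3326}{\sqrt{I + 23716} - 39218} = \frac{36464 - 3326}{\sqrt{13008 + 23716} - 39218} = \frac{33138}{\sqrt{36724} - 39218} = \frac{33138}{2 \sqrt{9181} - 39218} = \frac{33138}{-39218 + 2 \sqrt{9181}}$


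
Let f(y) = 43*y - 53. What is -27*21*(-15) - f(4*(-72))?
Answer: 20942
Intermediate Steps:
f(y) = -53 + 43*y
-27*21*(-15) - f(4*(-72)) = -27*21*(-15) - (-53 + 43*(4*(-72))) = -567*(-15) - (-53 + 43*(-288)) = 8505 - (-53 - 12384) = 8505 - 1*(-12437) = 8505 + 12437 = 20942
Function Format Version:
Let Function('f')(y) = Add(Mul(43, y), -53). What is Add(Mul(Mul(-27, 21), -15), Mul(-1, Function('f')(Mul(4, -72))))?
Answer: 20942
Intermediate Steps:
Function('f')(y) = Add(-53, Mul(43, y))
Add(Mul(Mul(-27, 21), -15), Mul(-1, Function('f')(Mul(4, -72)))) = Add(Mul(Mul(-27, 21), -15), Mul(-1, Add(-53, Mul(43, Mul(4, -72))))) = Add(Mul(-567, -15), Mul(-1, Add(-53, Mul(43, -288)))) = Add(8505, Mul(-1, Add(-53, -12384))) = Add(8505, Mul(-1, -12437)) = Add(8505, 12437) = 20942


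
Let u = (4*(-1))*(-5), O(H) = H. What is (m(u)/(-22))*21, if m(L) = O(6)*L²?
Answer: -25200/11 ≈ -2290.9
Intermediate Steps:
u = 20 (u = -4*(-5) = 20)
m(L) = 6*L²
(m(u)/(-22))*21 = ((6*20²)/(-22))*21 = ((6*400)*(-1/22))*21 = (2400*(-1/22))*21 = -1200/11*21 = -25200/11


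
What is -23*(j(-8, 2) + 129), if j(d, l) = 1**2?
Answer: -2990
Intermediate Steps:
j(d, l) = 1
-23*(j(-8, 2) + 129) = -23*(1 + 129) = -23*130 = -2990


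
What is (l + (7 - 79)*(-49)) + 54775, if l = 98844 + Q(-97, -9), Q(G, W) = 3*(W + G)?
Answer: 156829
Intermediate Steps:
Q(G, W) = 3*G + 3*W (Q(G, W) = 3*(G + W) = 3*G + 3*W)
l = 98526 (l = 98844 + (3*(-97) + 3*(-9)) = 98844 + (-291 - 27) = 98844 - 318 = 98526)
(l + (7 - 79)*(-49)) + 54775 = (98526 + (7 - 79)*(-49)) + 54775 = (98526 - 72*(-49)) + 54775 = (98526 + 3528) + 54775 = 102054 + 54775 = 156829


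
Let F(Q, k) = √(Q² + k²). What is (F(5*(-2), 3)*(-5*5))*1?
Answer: -25*√109 ≈ -261.01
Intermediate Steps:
(F(5*(-2), 3)*(-5*5))*1 = (√((5*(-2))² + 3²)*(-5*5))*1 = (√((-10)² + 9)*(-25))*1 = (√(100 + 9)*(-25))*1 = (√109*(-25))*1 = -25*√109*1 = -25*√109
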